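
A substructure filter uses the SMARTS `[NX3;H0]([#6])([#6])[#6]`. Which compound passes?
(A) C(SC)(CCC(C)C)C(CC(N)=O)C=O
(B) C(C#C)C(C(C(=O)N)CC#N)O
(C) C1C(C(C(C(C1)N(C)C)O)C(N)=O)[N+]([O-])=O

C

[NX3;H0]([#6])([#6])[#6] describes a trivalent nitrogen with no H, bonded to three carbons (a tertiary amine).
(A) has a primary amide (-C(=O)NH2) but the amide nitrogen has H2 and only one carbon neighbour.
(B) has a primary amide (-C(=O)NH2) but the amide nitrogen has H2 and only one carbon neighbour.
(C) contains a dimethylamino group (-N(CH3)2), which satisfies every atom and bond constraint.
So the answer is (C).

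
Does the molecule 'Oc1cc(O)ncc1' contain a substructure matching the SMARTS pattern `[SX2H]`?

The pattern [SX2H] describes an aliphatic sulfur with two connections, one being H — a thiol.
The closest candidate here is a hydroxyl group (-OH), but it is an -OH, not an -SH. No other fragment satisfies the full query, so there is no match.

No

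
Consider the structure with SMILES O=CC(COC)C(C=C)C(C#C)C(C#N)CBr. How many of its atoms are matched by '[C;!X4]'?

6

The query [C;!X4] means: aliphatic carbon that does not have four total connections.
Check the 17 heavy atoms by environment: 7× C (X4) → no; 3× C (X3) → match; 3× C (X2) → match; 1× N (X1) → no; 1× O (X1) → no; 1× Br (X1) → no; 1× O (X2) → no.
Summing the matching environments: 3 + 3 = 6 matching atoms.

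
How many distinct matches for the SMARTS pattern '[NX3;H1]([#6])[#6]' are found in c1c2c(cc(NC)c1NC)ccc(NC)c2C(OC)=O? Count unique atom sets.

3

[NX3;H1]([#6])[#6] is the SMARTS for a secondary amine: a trivalent nitrogen with one H, bonded to two carbons.
The molecule carries 3 separate instances of an N-methylamino group (-NHCH3) meeting every constraint; each maps to a distinct set of atoms, giving 3 matches.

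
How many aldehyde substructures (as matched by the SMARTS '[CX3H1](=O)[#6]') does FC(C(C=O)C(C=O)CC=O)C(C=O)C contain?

4

[CX3H1](=O)[#6] is the SMARTS for an aldehyde: an sp2 carbon with one H, double-bonded to O and single-bonded to carbon.
The molecule carries 4 separate instances of an aldehyde (-CHO) meeting every constraint; each maps to a distinct set of atoms, giving 4 matches.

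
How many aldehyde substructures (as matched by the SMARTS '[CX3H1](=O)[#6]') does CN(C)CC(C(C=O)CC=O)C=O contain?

3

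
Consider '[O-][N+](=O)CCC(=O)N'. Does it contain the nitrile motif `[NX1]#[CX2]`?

No

The pattern [NX1]#[CX2] describes a nitrogen triple-bonded to a two-connected carbon — a nitrile.
The closest candidate here is a primary amide (-C(=O)NH2), but the nitrogen is NX3, not NX1. No other fragment satisfies the full query, so there is no match.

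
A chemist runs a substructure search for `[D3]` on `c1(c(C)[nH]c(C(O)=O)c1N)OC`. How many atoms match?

5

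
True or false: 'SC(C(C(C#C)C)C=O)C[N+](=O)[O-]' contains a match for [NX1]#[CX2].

False

The pattern [NX1]#[CX2] describes a nitrogen triple-bonded to a two-connected carbon — a nitrile.
The closest candidate here is a nitro group (-[N+](=O)[O-]), but there is no C#N triple bond. No other fragment satisfies the full query, so there is no match.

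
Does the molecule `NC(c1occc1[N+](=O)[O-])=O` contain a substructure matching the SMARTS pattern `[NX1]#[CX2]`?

The pattern [NX1]#[CX2] describes a nitrogen triple-bonded to a two-connected carbon — a nitrile.
The closest candidate here is a nitro group (-[N+](=O)[O-]), but there is no C#N triple bond. No other fragment satisfies the full query, so there is no match.

No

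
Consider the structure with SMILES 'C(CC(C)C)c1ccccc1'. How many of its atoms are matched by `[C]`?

5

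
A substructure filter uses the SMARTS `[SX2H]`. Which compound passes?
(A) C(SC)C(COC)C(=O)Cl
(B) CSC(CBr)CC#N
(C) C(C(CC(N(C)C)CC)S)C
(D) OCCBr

C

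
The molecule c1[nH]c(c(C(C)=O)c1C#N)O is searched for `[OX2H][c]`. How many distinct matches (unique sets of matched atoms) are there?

1

[OX2H][c] is the SMARTS for a phenol: a hydroxyl oxygen attached to an aromatic carbon.
Exactly one fragment in the molecule meets all constraints, giving 1 match.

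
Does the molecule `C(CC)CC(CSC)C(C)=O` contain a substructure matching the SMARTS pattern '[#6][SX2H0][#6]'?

Yes

The pattern [#6][SX2H0][#6] describes an aliphatic sulfur bridging two carbons with no H on the sulfur — a thioether.
The molecule carries a methylthio ether (-SCH3), whose atoms satisfy every constraint of the query, so the pattern matches.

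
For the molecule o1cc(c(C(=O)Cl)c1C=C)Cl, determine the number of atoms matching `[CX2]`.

0

The query [CX2] means: C with X2: aliphatic carbon with exactly 2 total connections.
Check the 11 heavy atoms by environment: 1× o (aromatic, X2) → no; 4× c (aromatic, X3) → no; 3× C (X3) → no; 1× O (X1) → no; 2× Cl (X1) → no.
No environment satisfies the query, so 0 matching atoms.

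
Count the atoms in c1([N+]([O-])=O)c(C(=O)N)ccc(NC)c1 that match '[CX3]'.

1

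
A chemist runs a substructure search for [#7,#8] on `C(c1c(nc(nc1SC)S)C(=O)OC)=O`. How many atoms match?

5

The query [#7,#8] means: nitrogen or oxygen (comma = OR).
Check the 15 heavy atoms by environment: 2× n (aromatic) → match; 4× c (aromatic) → no; 4× C → no; 3× O → match; 2× S → no.
Summing the matching environments: 2 + 3 = 5 matching atoms.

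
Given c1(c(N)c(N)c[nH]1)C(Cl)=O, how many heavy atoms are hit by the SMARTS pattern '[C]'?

1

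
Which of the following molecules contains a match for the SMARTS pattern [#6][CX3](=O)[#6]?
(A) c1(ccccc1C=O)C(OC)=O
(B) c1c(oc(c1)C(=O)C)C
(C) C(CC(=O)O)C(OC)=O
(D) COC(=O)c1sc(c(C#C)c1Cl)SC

B

[#6][CX3](=O)[#6] describes a carbonyl carbon (no H) flanked by two carbons (a ketone).
(A) has an aldehyde (-CHO) but the carbonyl carbon has H1, so it is not flanked by two carbons.
(B) contains an acetyl/ketone group (-C(=O)CH3), which satisfies every atom and bond constraint.
(C) has a methyl-ester group (-C(=O)OCH3) but one neighbour of the carbonyl carbon is O, not C.
(D) has a methyl-ester group (-C(=O)OCH3) but one neighbour of the carbonyl carbon is O, not C.
So the answer is (B).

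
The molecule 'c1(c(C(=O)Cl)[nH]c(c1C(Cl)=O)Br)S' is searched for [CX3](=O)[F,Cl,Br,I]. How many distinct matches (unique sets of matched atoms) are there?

2

[CX3](=O)[F,Cl,Br,I] is the SMARTS for an acyl halide: a carbonyl carbon bonded to a halogen.
The molecule carries 2 separate instances of an acyl chloride (-C(=O)Cl) meeting every constraint; each maps to a distinct set of atoms, giving 2 matches.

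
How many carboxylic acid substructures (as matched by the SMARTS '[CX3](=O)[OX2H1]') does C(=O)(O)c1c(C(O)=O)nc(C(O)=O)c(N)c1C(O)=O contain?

4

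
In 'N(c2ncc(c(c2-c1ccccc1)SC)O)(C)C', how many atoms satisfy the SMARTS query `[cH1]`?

6

The query [cH1] means: aromatic carbon bearing exactly one hydrogen.
Check the 18 heavy atoms by environment: 1× n (aromatic, H0) → no; 5× c (aromatic, H0) → no; 6× c (aromatic, H1) → match; 1× N (H0) → no; 3× C (H3) → no; 1× S (H0) → no; 1× O (H1) → no.
That gives 6 matching atoms.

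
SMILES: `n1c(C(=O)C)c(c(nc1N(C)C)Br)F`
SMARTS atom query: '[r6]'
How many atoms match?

The query [r6] means: r6 matches atoms in a six-membered ring.
Check the 14 heavy atoms by environment: 2× n (aromatic, in 6-ring) → match; 4× c (aromatic, in 6-ring) → match; 1× Br (acyclic) → no; 4× C (acyclic) → no; 1× O (acyclic) → no; 1× F (acyclic) → no; 1× N (acyclic) → no.
Summing the matching environments: 2 + 4 = 6 matching atoms.

6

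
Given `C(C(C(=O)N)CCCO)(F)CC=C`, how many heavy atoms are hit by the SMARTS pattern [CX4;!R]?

6

The query [CX4;!R] means: aliphatic carbon with four total connections, not in a ring.
Check the 13 heavy atoms by environment: 6× C (X4, acyclic) → match; 3× C (X3, acyclic) → no; 1× O (X1, acyclic) → no; 1× N (X3, acyclic) → no; 1× F (X1, acyclic) → no; 1× O (X2, acyclic) → no.
That gives 6 matching atoms.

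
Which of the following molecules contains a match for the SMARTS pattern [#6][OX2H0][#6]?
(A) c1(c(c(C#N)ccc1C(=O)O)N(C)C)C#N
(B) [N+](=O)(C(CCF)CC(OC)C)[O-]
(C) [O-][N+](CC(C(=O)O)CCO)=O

B

[#6][OX2H0][#6] describes an aliphatic oxygen bridging two carbons with no H on the oxygen (an ether).
(A) has a carboxylic acid group (-C(=O)OH) but the -OH oxygen has H1; the =O is OX1, not OX2.
(B) contains a methoxy ether (-OCH3), which satisfies every atom and bond constraint.
(C) has a carboxylic acid group (-C(=O)OH) but the -OH oxygen has H1; the =O is OX1, not OX2.
So the answer is (B).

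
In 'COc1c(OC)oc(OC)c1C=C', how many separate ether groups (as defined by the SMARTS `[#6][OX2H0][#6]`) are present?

3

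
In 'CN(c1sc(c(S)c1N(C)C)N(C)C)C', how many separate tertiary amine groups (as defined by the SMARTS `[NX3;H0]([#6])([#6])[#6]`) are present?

[NX3;H0]([#6])([#6])[#6] is the SMARTS for a tertiary amine: a trivalent nitrogen with no H, bonded to three carbons.
The molecule carries 3 separate instances of a dimethylamino group (-N(CH3)2) meeting every constraint; each maps to a distinct set of atoms, giving 3 matches.

3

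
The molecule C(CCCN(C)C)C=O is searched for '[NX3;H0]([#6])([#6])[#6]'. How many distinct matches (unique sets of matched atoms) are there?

1

[NX3;H0]([#6])([#6])[#6] is the SMARTS for a tertiary amine: a trivalent nitrogen with no H, bonded to three carbons.
Exactly one fragment in the molecule meets all constraints, giving 1 match.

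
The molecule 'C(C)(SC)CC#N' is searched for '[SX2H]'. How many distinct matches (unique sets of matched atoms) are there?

0

[SX2H] is the SMARTS for a thiol: an aliphatic sulfur with two connections, one being H.
The molecule has a methylthio ether (-SCH3), but the sulfur has H0 (bonded to two carbons), not H1; nothing else fits, so there are 0 matches.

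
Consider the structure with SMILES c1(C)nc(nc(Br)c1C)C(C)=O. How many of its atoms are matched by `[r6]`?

6

The query [r6] means: r6 matches atoms in a six-membered ring.
Check the 12 heavy atoms by environment: 2× n (aromatic, in 6-ring) → match; 4× c (aromatic, in 6-ring) → match; 4× C (acyclic) → no; 1× O (acyclic) → no; 1× Br (acyclic) → no.
Summing the matching environments: 2 + 4 = 6 matching atoms.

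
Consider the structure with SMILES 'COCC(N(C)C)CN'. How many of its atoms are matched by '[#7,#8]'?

Check the 9 heavy atoms by environment: 6× C → no; 2× N → match; 1× O → match.
Summing the matching environments: 2 + 1 = 3 matching atoms.

3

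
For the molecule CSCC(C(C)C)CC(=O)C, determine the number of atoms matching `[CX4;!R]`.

8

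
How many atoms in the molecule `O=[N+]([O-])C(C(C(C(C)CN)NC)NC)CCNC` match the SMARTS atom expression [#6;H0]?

Check the 18 heavy atoms by environment: 3× C (H2) → no; 4× C (H1) → no; 1× N (charge +1, H0) → no; 1× O (charge -1, H0) → no; 1× O (H0) → no; 1× N (H2) → no; 3× N (H1) → no; 4× C (H3) → no.
No environment satisfies the query, so 0 matching atoms.

0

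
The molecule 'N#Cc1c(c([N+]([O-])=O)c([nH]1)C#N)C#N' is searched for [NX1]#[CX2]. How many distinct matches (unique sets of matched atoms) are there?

3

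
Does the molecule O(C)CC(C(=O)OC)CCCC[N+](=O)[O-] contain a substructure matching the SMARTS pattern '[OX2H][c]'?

The pattern [OX2H][c] describes a hydroxyl oxygen attached to an aromatic carbon — a phenol.
The closest candidate here is a methoxy ether (-OCH3), but the oxygen has H0, not H1. No other fragment satisfies the full query, so there is no match.

No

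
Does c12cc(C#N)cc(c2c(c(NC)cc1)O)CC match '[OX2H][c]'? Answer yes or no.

Yes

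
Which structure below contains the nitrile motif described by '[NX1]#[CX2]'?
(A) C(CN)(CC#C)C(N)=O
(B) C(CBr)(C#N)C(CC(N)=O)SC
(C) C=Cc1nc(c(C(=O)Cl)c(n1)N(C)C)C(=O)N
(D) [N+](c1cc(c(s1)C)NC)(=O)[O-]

B

[NX1]#[CX2] describes a nitrogen triple-bonded to a two-connected carbon (a nitrile).
(A) has a primary amide (-C(=O)NH2) but the nitrogen is NX3, not NX1.
(B) contains a nitrile (-C#N), which satisfies every atom and bond constraint.
(C) has a primary amide (-C(=O)NH2) but the nitrogen is NX3, not NX1.
(D) has a nitro group (-[N+](=O)[O-]) but there is no C#N triple bond.
So the answer is (B).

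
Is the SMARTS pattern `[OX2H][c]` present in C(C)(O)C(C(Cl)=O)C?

The pattern [OX2H][c] describes a hydroxyl oxygen attached to an aromatic carbon — a phenol.
The closest candidate here is a hydroxyl group (-OH), but the -OH is on an aliphatic carbon, not an aromatic c. No other fragment satisfies the full query, so there is no match.

No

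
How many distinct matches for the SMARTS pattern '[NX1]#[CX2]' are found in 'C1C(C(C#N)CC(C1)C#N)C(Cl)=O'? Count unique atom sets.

2

[NX1]#[CX2] is the SMARTS for a nitrile: a nitrogen triple-bonded to a two-connected carbon.
The molecule carries 2 separate instances of a nitrile (-C#N) meeting every constraint; each maps to a distinct set of atoms, giving 2 matches.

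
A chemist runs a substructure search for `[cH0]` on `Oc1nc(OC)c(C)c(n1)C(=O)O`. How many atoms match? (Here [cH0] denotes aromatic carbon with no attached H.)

4

The query [cH0] means: aromatic carbon with no attached hydrogen (substituted or ring-fusion).
Check the 13 heavy atoms by environment: 2× n (aromatic, H0) → no; 4× c (aromatic, H0) → match; 2× C (H3) → no; 1× C (H0) → no; 2× O (H0) → no; 2× O (H1) → no.
That gives 4 matching atoms.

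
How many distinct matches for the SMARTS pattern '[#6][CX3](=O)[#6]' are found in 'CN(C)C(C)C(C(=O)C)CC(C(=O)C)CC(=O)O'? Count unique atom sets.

2

[#6][CX3](=O)[#6] is the SMARTS for a ketone: a carbonyl carbon (no H) flanked by two carbons.
The molecule carries 2 separate instances of an acetyl/ketone group (-C(=O)CH3) meeting every constraint; each maps to a distinct set of atoms, giving 2 matches.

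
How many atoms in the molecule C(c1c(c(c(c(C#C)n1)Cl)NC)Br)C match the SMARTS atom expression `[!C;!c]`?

The query [!C;!c] means: neither aliphatic nor aromatic carbon — same as [!#6].
Check the 14 heavy atoms by environment: 1× n (aromatic) → match; 5× c (aromatic) → no; 5× C → no; 1× Cl → match; 1× N → match; 1× Br → match.
Summing the matching environments: 1 + 1 + 1 + 1 = 4 matching atoms.

4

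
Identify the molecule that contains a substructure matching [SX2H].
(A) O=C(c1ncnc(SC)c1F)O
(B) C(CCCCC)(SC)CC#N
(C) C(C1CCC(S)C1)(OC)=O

C

[SX2H] describes an aliphatic sulfur with two connections, one being H (a thiol).
(A) has a methylthio ether (-SCH3) but the sulfur has H0 (bonded to two carbons), not H1.
(B) has a methylthio ether (-SCH3) but the sulfur has H0 (bonded to two carbons), not H1.
(C) contains a thiol (-SH), which satisfies every atom and bond constraint.
So the answer is (C).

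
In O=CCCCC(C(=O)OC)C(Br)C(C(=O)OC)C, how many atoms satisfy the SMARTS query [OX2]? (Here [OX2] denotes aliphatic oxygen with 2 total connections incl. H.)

2

The query [OX2] means: aliphatic oxygen with two total connections — ether, hydroxyl, or ester single-bond O.
Check the 18 heavy atoms by environment: 9× C (X4) → no; 3× C (X3) → no; 3× O (X1) → no; 2× O (X2) → match; 1× Br (X1) → no.
That gives 2 matching atoms.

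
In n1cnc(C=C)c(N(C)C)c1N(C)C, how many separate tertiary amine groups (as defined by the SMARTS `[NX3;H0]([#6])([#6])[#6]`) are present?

2

[NX3;H0]([#6])([#6])[#6] is the SMARTS for a tertiary amine: a trivalent nitrogen with no H, bonded to three carbons.
The molecule carries 2 separate instances of a dimethylamino group (-N(CH3)2) meeting every constraint; each maps to a distinct set of atoms, giving 2 matches.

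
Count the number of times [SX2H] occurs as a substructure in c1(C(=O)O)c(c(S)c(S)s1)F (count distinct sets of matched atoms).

2

[SX2H] is the SMARTS for a thiol: an aliphatic sulfur with two connections, one being H.
The molecule carries 2 separate instances of a thiol (-SH) meeting every constraint; each maps to a distinct set of atoms, giving 2 matches.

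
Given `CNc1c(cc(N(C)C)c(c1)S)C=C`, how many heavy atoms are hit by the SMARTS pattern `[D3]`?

5

The query [D3] means: atom with exactly three heavy-atom neighbours.
Check the 14 heavy atoms by environment: 4× c (aromatic, D3) → match; 2× c (aromatic, D2) → no; 1× N (D2) → no; 4× C (D1) → no; 1× S (D1) → no; 1× N (D3) → match; 1× C (D2) → no.
Summing the matching environments: 4 + 1 = 5 matching atoms.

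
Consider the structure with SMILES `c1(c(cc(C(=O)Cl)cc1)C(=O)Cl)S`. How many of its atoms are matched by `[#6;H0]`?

5

Check the 13 heavy atoms by environment: 3× c (aromatic, H0) → match; 3× c (aromatic, H1) → no; 2× C (H0) → match; 2× O (H0) → no; 2× Cl (H0) → no; 1× S (H1) → no.
Summing the matching environments: 3 + 2 = 5 matching atoms.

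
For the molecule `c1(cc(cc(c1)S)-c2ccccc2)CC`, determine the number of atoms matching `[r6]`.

The query [r6] means: r6 matches atoms in a six-membered ring.
Check the 15 heavy atoms by environment: 12× c (aromatic, in 6-ring) → match; 1× S (acyclic) → no; 2× C (acyclic) → no.
That gives 12 matching atoms.

12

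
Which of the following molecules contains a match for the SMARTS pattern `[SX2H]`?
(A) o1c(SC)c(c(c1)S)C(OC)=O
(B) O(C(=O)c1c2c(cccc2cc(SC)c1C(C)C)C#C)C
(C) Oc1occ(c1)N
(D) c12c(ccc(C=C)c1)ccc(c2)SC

[SX2H] describes an aliphatic sulfur with two connections, one being H (a thiol).
(A) contains a thiol (-SH), which satisfies every atom and bond constraint.
(B) has a methylthio ether (-SCH3) but the sulfur has H0 (bonded to two carbons), not H1.
(C) has a hydroxyl group (-OH) but it is an -OH, not an -SH.
(D) has a methylthio ether (-SCH3) but the sulfur has H0 (bonded to two carbons), not H1.
So the answer is (A).

A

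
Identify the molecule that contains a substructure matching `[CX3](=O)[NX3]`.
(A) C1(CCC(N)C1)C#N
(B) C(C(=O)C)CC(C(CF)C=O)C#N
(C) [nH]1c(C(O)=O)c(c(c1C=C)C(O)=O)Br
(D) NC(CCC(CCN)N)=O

D

[CX3](=O)[NX3] describes a carbonyl carbon bonded to a trivalent nitrogen (an amide).
(A) has a primary amino group (-NH2) but the -NH2 is not attached to a carbonyl carbon.
(B) has a nitrile (-C#N) but the nitrile N is NX1 (triple-bonded), not NX3.
(C) has a carboxylic acid group (-C(=O)OH) but the carbonyl is bonded to O, not to an NX3 nitrogen.
(D) contains a primary amide (-C(=O)NH2), which satisfies every atom and bond constraint.
So the answer is (D).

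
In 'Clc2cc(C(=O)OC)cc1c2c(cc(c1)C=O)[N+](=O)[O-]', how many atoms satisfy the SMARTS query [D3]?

8

The query [D3] means: atom with exactly three heavy-atom neighbours.
Check the 20 heavy atoms by environment: 6× c (aromatic, D3) → match; 4× c (aromatic, D2) → no; 1× N (charge +1, D3) → match; 1× O (charge -1, D1) → no; 3× O (D1) → no; 1× C (D2) → no; 1× C (D3) → match; 1× O (D2) → no; 1× C (D1) → no; 1× Cl (D1) → no.
Summing the matching environments: 6 + 1 + 1 = 8 matching atoms.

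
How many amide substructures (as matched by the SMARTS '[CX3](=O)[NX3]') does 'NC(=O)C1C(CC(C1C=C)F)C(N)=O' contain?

2

[CX3](=O)[NX3] is the SMARTS for an amide: a carbonyl carbon bonded to a trivalent nitrogen.
The molecule carries 2 separate instances of a primary amide (-C(=O)NH2) meeting every constraint; each maps to a distinct set of atoms, giving 2 matches.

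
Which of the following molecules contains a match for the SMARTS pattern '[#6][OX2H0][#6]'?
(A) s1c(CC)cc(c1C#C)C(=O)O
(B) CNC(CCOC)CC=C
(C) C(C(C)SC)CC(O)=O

[#6][OX2H0][#6] describes an aliphatic oxygen bridging two carbons with no H on the oxygen (an ether).
(A) has a carboxylic acid group (-C(=O)OH) but the -OH oxygen has H1; the =O is OX1, not OX2.
(B) contains a methoxy ether (-OCH3), which satisfies every atom and bond constraint.
(C) has a carboxylic acid group (-C(=O)OH) but the -OH oxygen has H1; the =O is OX1, not OX2.
So the answer is (B).

B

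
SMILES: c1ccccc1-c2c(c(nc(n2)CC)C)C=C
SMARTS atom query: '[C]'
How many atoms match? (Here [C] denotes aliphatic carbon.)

Check the 17 heavy atoms by environment: 2× n (aromatic) → no; 10× c (aromatic) → no; 5× C → match.
That gives 5 matching atoms.

5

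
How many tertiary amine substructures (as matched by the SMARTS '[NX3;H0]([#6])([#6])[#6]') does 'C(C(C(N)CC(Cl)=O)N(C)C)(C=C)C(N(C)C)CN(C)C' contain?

3

[NX3;H0]([#6])([#6])[#6] is the SMARTS for a tertiary amine: a trivalent nitrogen with no H, bonded to three carbons.
The molecule carries 3 separate instances of a dimethylamino group (-N(CH3)2) meeting every constraint; each maps to a distinct set of atoms, giving 3 matches.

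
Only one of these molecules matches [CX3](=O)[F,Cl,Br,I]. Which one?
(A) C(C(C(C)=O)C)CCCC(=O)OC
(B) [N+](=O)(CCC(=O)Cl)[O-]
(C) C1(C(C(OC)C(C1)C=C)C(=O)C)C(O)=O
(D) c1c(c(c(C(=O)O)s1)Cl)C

B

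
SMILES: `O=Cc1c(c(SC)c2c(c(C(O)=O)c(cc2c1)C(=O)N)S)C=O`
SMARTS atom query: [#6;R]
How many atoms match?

The query [#6;R] means: carbon that is part of a ring.
Check the 23 heavy atoms by environment: 10× c (aromatic, in 6-ring) → match; 2× S (acyclic) → no; 5× C (acyclic) → no; 5× O (acyclic) → no; 1× N (acyclic) → no.
That gives 10 matching atoms.

10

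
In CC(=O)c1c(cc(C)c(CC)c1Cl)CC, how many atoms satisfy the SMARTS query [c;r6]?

6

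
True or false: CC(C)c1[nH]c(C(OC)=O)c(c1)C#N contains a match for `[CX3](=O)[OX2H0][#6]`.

True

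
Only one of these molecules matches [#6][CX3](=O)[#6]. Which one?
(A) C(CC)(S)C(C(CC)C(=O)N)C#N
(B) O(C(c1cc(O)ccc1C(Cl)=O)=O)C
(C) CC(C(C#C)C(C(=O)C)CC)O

C

[#6][CX3](=O)[#6] describes a carbonyl carbon (no H) flanked by two carbons (a ketone).
(A) has a primary amide (-C(=O)NH2) but one neighbour of the carbonyl carbon is N, not C.
(B) has a methyl-ester group (-C(=O)OCH3) but one neighbour of the carbonyl carbon is O, not C.
(C) contains an acetyl/ketone group (-C(=O)CH3), which satisfies every atom and bond constraint.
So the answer is (C).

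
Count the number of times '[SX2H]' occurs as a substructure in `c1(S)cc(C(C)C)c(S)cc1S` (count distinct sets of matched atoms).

[SX2H] is the SMARTS for a thiol: an aliphatic sulfur with two connections, one being H.
The molecule carries 3 separate instances of a thiol (-SH) meeting every constraint; each maps to a distinct set of atoms, giving 3 matches.

3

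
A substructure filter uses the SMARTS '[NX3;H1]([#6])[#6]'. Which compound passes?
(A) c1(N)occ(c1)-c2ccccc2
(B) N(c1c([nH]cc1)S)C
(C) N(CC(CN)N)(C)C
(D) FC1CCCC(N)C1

B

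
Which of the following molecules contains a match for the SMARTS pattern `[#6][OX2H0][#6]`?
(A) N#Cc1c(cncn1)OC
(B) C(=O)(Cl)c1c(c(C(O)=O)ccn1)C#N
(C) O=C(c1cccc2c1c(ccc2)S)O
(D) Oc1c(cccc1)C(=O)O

A

[#6][OX2H0][#6] describes an aliphatic oxygen bridging two carbons with no H on the oxygen (an ether).
(A) contains a methoxy ether (-OCH3), which satisfies every atom and bond constraint.
(B) has a carboxylic acid group (-C(=O)OH) but the -OH oxygen has H1; the =O is OX1, not OX2.
(C) has a carboxylic acid group (-C(=O)OH) but the -OH oxygen has H1; the =O is OX1, not OX2.
(D) has a hydroxyl group (-OH) but the oxygen has H1, not H0 bridging two carbons.
So the answer is (A).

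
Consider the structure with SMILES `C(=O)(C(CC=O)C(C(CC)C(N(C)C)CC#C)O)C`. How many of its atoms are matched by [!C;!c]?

The query [!C;!c] means: neither aliphatic nor aromatic carbon — same as [!#6].
Check the 19 heavy atoms by environment: 15× C → no; 3× O → match; 1× N → match.
Summing the matching environments: 3 + 1 = 4 matching atoms.

4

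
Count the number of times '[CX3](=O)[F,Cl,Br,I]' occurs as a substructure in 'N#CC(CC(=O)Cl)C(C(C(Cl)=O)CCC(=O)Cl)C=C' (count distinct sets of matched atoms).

3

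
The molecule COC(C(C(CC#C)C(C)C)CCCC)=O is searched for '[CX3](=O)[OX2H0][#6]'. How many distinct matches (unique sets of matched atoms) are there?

1

[CX3](=O)[OX2H0][#6] is the SMARTS for an ester: a carbonyl carbon bonded to an oxygen that is itself bonded to carbon (no H on that O).
Exactly one fragment in the molecule meets all constraints, giving 1 match.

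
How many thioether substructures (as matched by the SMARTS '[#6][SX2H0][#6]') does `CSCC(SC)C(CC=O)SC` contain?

[#6][SX2H0][#6] is the SMARTS for a thioether: an aliphatic sulfur bridging two carbons with no H on the sulfur.
The molecule carries 3 separate instances of a methylthio ether (-SCH3) meeting every constraint; each maps to a distinct set of atoms, giving 3 matches.

3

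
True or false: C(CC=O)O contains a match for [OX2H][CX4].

True

The pattern [OX2H][CX4] describes a hydroxyl oxygen bound to an sp3 (X4) carbon — an aliphatic alcohol.
The molecule carries a hydroxyl group (-OH), whose atoms satisfy every constraint of the query, so the pattern matches.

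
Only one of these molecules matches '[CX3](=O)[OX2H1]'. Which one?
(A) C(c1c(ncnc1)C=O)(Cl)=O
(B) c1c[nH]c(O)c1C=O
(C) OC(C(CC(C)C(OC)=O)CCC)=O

C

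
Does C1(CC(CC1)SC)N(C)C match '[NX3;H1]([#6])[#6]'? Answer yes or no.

No

The pattern [NX3;H1]([#6])[#6] describes a trivalent nitrogen with one H, bonded to two carbons — a secondary amine.
The closest candidate here is a dimethylamino group (-N(CH3)2), but the nitrogen has H0, not H1. No other fragment satisfies the full query, so there is no match.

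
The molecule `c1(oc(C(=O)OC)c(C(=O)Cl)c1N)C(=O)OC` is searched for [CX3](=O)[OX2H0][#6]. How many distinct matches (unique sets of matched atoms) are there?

2

[CX3](=O)[OX2H0][#6] is the SMARTS for an ester: a carbonyl carbon bonded to an oxygen that is itself bonded to carbon (no H on that O).
The molecule carries 2 separate instances of a methyl-ester group (-C(=O)OCH3) meeting every constraint; each maps to a distinct set of atoms, giving 2 matches.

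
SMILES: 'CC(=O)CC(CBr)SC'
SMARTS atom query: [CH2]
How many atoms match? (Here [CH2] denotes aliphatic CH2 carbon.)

The query [CH2] means: aliphatic carbon with exactly two hydrogens.
Check the 9 heavy atoms by environment: 2× C (H2) → match; 1× C (H1) → no; 1× Br (H0) → no; 1× C (H0) → no; 1× O (H0) → no; 2× C (H3) → no; 1× S (H0) → no.
That gives 2 matching atoms.

2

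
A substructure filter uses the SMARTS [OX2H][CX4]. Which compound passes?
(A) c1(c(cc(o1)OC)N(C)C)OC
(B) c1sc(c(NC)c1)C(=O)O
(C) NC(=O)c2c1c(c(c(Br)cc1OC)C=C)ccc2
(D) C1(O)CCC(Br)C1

[OX2H][CX4] describes a hydroxyl oxygen bound to an sp3 (X4) carbon (an aliphatic alcohol).
(A) has a methoxy ether (-OCH3) but the oxygen has H0 (ether), not H1.
(B) has a carboxylic acid group (-C(=O)OH) but the -OH is on a CX3 carbonyl carbon, not a CX4 carbon.
(C) has a methoxy ether (-OCH3) but the oxygen has H0 (ether), not H1.
(D) contains a hydroxyl group (-OH), which satisfies every atom and bond constraint.
So the answer is (D).

D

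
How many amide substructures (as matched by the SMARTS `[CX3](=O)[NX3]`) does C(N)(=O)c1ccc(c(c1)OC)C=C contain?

1

[CX3](=O)[NX3] is the SMARTS for an amide: a carbonyl carbon bonded to a trivalent nitrogen.
Exactly one fragment in the molecule meets all constraints, giving 1 match.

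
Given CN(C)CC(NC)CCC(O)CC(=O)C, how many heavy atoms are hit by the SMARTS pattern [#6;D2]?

4

The query [#6;D2] means: any carbon bonded to exactly two heavy atoms.
Check the 15 heavy atoms by environment: 4× C (D2) → match; 3× C (D3) → no; 1× N (D2) → no; 4× C (D1) → no; 2× O (D1) → no; 1× N (D3) → no.
That gives 4 matching atoms.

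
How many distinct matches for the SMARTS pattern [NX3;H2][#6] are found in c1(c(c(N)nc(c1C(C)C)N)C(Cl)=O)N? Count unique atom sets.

3

[NX3;H2][#6] is the SMARTS for a primary amine: a trivalent nitrogen with two H attached to carbon.
The molecule carries 3 separate instances of a primary amino group (-NH2) meeting every constraint; each maps to a distinct set of atoms, giving 3 matches.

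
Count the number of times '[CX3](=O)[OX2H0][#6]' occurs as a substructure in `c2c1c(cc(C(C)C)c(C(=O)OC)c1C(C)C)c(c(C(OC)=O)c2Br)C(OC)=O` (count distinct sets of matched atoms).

[CX3](=O)[OX2H0][#6] is the SMARTS for an ester: a carbonyl carbon bonded to an oxygen that is itself bonded to carbon (no H on that O).
The molecule carries 3 separate instances of a methyl-ester group (-C(=O)OCH3) meeting every constraint; each maps to a distinct set of atoms, giving 3 matches.

3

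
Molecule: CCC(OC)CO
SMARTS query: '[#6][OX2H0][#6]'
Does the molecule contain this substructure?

Yes

The pattern [#6][OX2H0][#6] describes an aliphatic oxygen bridging two carbons with no H on the oxygen — an ether.
The molecule carries a methoxy ether (-OCH3), whose atoms satisfy every constraint of the query, so the pattern matches.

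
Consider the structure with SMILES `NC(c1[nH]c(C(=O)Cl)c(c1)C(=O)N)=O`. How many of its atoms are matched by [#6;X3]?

7

The query [#6;X3] means: any carbon (aromatic or not) with three total connections.
Check the 14 heavy atoms by environment: 1× n (aromatic, X3) → no; 4× c (aromatic, X3) → match; 3× C (X3) → match; 3× O (X1) → no; 2× N (X3) → no; 1× Cl (X1) → no.
Summing the matching environments: 4 + 3 = 7 matching atoms.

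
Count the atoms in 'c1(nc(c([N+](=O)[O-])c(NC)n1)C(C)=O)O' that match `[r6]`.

6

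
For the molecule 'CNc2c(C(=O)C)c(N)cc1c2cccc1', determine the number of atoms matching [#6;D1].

The query [#6;D1] means: carbon bonded to exactly one heavy atom.
Check the 16 heavy atoms by environment: 5× c (aromatic, D3) → no; 5× c (aromatic, D2) → no; 1× C (D3) → no; 1× O (D1) → no; 2× C (D1) → match; 1× N (D2) → no; 1× N (D1) → no.
That gives 2 matching atoms.

2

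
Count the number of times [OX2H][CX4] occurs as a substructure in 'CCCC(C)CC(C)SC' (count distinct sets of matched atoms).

0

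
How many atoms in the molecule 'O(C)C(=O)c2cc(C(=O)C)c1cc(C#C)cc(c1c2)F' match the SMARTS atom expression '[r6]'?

10

The query [r6] means: r6 matches atoms in a six-membered ring.
Check the 20 heavy atoms by environment: 10× c (aromatic, in 6-ring) → match; 6× C (acyclic) → no; 3× O (acyclic) → no; 1× F (acyclic) → no.
That gives 10 matching atoms.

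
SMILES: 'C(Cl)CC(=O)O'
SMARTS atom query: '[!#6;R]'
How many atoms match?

0

The query [!#6;R] means: non-carbon atom that is part of a ring.
Check the 6 heavy atoms by environment: 3× C (acyclic) → no; 2× O (acyclic) → no; 1× Cl (acyclic) → no.
No environment satisfies the query, so 0 matching atoms.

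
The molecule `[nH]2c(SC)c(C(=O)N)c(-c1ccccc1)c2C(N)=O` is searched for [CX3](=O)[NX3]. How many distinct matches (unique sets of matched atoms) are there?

2

[CX3](=O)[NX3] is the SMARTS for an amide: a carbonyl carbon bonded to a trivalent nitrogen.
The molecule carries 2 separate instances of a primary amide (-C(=O)NH2) meeting every constraint; each maps to a distinct set of atoms, giving 2 matches.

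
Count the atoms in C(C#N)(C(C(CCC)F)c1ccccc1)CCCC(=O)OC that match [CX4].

10

The query [CX4] means: C with X4: aliphatic carbon with exactly 4 total connections (bonds + H).
Check the 22 heavy atoms by environment: 10× C (X4) → match; 1× F (X1) → no; 6× c (aromatic, X3) → no; 1× C (X3) → no; 1× O (X1) → no; 1× O (X2) → no; 1× C (X2) → no; 1× N (X1) → no.
That gives 10 matching atoms.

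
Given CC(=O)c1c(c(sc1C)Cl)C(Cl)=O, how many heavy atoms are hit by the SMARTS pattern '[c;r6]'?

0

Check the 13 heavy atoms by environment: 1× s (aromatic, in 5-ring) → no; 4× c (aromatic, in 5-ring) → no; 2× Cl (acyclic) → no; 4× C (acyclic) → no; 2× O (acyclic) → no.
No environment satisfies the query, so 0 matching atoms.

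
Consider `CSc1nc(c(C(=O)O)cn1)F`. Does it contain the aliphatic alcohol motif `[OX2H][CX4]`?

No

The pattern [OX2H][CX4] describes a hydroxyl oxygen bound to an sp3 (X4) carbon — an aliphatic alcohol.
The closest candidate here is a carboxylic acid group (-C(=O)OH), but the -OH is on a CX3 carbonyl carbon, not a CX4 carbon. No other fragment satisfies the full query, so there is no match.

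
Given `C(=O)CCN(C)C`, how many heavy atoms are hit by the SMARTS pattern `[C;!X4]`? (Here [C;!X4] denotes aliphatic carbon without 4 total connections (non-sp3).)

The query [C;!X4] means: aliphatic carbon that does not have four total connections.
Check the 7 heavy atoms by environment: 4× C (X4) → no; 1× N (X3) → no; 1× C (X3) → match; 1× O (X1) → no.
That gives 1 matching atom.

1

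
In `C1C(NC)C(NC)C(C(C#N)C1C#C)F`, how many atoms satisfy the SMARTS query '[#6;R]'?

6

Check the 15 heavy atoms by environment: 6× C (in 6-ring) → match; 3× N (acyclic) → no; 5× C (acyclic) → no; 1× F (acyclic) → no.
That gives 6 matching atoms.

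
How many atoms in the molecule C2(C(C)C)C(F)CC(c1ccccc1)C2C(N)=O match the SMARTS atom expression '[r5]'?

The query [r5] means: r5 matches atoms in a five-membered ring.
Check the 18 heavy atoms by environment: 5× C (in 5-ring) → match; 4× C (acyclic) → no; 6× c (aromatic, in 6-ring) → no; 1× O (acyclic) → no; 1× N (acyclic) → no; 1× F (acyclic) → no.
That gives 5 matching atoms.

5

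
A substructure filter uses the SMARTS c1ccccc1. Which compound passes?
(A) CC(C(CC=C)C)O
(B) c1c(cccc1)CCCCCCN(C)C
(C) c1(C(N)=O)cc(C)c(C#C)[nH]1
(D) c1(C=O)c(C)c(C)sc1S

B

c1ccccc1 describes six aromatic carbons in a ring (a benzene ring).
(A) has a methyl group (-CH3) but no six-membered all-carbon aromatic ring is present.
(B) contains a phenyl ring, which satisfies every atom and bond constraint.
(C) has a methyl group (-CH3) but no six-membered all-carbon aromatic ring is present.
(D) has a methyl group (-CH3) but no six-membered all-carbon aromatic ring is present.
So the answer is (B).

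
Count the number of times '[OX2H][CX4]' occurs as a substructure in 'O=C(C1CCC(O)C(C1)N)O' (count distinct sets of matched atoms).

1

[OX2H][CX4] is the SMARTS for an aliphatic alcohol: a hydroxyl oxygen bound to an sp3 (X4) carbon.
Exactly one fragment in the molecule meets all constraints, giving 1 match.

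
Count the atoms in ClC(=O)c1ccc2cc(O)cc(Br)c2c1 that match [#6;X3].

Check the 15 heavy atoms by environment: 10× c (aromatic, X3) → match; 1× Br (X1) → no; 1× O (X2) → no; 1× C (X3) → match; 1× O (X1) → no; 1× Cl (X1) → no.
Summing the matching environments: 10 + 1 = 11 matching atoms.

11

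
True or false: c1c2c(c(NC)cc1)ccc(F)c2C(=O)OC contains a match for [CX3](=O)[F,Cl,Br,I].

The pattern [CX3](=O)[F,Cl,Br,I] describes a carbonyl carbon bonded to a halogen — an acyl halide.
The closest candidate here is a methyl-ester group (-C(=O)OCH3), but the carbonyl is bonded to -O-C, not to a halogen. No other fragment satisfies the full query, so there is no match.

False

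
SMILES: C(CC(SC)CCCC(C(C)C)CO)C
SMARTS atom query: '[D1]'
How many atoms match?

The query [D1] means: atom with exactly one heavy-atom neighbour (degree 1).
Check the 15 heavy atoms by environment: 6× C (D2) → no; 3× C (D3) → no; 1× S (D2) → no; 4× C (D1) → match; 1× O (D1) → match.
Summing the matching environments: 4 + 1 = 5 matching atoms.

5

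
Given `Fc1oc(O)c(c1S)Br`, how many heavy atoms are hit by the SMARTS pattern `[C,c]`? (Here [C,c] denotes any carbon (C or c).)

4

Check the 9 heavy atoms by environment: 1× o (aromatic) → no; 4× c (aromatic) → match; 1× O → no; 1× S → no; 1× Br → no; 1× F → no.
That gives 4 matching atoms.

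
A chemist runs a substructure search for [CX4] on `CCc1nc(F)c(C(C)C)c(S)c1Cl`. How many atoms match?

5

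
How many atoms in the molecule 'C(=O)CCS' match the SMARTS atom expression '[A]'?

5

The query [A] means: A matches any aliphatic (non-aromatic) heavy atom.
Check the 5 heavy atoms by environment: 3× C → match; 1× O → match; 1× S → match.
Summing the matching environments: 3 + 1 + 1 = 5 matching atoms.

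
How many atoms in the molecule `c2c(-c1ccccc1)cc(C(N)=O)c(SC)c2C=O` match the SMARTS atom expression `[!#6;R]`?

0

The query [!#6;R] means: non-carbon atom that is part of a ring.
Check the 19 heavy atoms by environment: 12× c (aromatic, in 6-ring) → no; 3× C (acyclic) → no; 2× O (acyclic) → no; 1× N (acyclic) → no; 1× S (acyclic) → no.
No environment satisfies the query, so 0 matching atoms.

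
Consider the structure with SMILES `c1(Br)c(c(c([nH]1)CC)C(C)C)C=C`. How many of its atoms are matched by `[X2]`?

0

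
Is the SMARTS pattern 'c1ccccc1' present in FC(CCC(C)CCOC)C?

No

The pattern c1ccccc1 describes six aromatic carbons in a ring — a benzene ring.
The closest candidate here is a methyl group (-CH3), but no six-membered all-carbon aromatic ring is present. No other fragment satisfies the full query, so there is no match.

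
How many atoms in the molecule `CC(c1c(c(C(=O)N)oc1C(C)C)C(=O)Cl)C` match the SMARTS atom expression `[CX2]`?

0

The query [CX2] means: C with X2: aliphatic carbon with exactly 2 total connections.
Check the 17 heavy atoms by environment: 1× o (aromatic, X2) → no; 4× c (aromatic, X3) → no; 2× C (X3) → no; 2× O (X1) → no; 1× N (X3) → no; 6× C (X4) → no; 1× Cl (X1) → no.
No environment satisfies the query, so 0 matching atoms.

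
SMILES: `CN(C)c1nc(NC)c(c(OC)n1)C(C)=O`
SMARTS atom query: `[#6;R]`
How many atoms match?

Check the 16 heavy atoms by environment: 2× n (aromatic, in 6-ring) → no; 4× c (aromatic, in 6-ring) → match; 6× C (acyclic) → no; 2× O (acyclic) → no; 2× N (acyclic) → no.
That gives 4 matching atoms.

4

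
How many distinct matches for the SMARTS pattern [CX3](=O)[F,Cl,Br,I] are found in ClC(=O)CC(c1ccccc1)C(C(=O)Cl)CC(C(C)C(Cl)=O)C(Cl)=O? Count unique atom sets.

4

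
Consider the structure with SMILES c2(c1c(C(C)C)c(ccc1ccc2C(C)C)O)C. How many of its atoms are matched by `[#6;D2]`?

4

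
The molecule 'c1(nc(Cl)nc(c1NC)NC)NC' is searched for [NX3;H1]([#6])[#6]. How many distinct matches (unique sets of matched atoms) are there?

3

[NX3;H1]([#6])[#6] is the SMARTS for a secondary amine: a trivalent nitrogen with one H, bonded to two carbons.
The molecule carries 3 separate instances of an N-methylamino group (-NHCH3) meeting every constraint; each maps to a distinct set of atoms, giving 3 matches.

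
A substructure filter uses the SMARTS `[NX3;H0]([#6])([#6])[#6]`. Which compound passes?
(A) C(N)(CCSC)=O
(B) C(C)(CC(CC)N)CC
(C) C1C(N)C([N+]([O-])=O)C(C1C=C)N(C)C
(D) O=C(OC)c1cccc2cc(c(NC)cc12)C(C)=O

C

[NX3;H0]([#6])([#6])[#6] describes a trivalent nitrogen with no H, bonded to three carbons (a tertiary amine).
(A) has a primary amide (-C(=O)NH2) but the amide nitrogen has H2 and only one carbon neighbour.
(B) has a primary amino group (-NH2) but the nitrogen has H2, not H0 with three carbons.
(C) contains a dimethylamino group (-N(CH3)2), which satisfies every atom and bond constraint.
(D) has an N-methylamino group (-NHCH3) but the nitrogen still has one H (H1), not H0.
So the answer is (C).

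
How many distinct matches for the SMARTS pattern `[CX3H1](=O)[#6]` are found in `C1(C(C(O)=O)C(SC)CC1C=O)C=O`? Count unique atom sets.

2

[CX3H1](=O)[#6] is the SMARTS for an aldehyde: an sp2 carbon with one H, double-bonded to O and single-bonded to carbon.
The molecule carries 2 separate instances of an aldehyde (-CHO) meeting every constraint; each maps to a distinct set of atoms, giving 2 matches.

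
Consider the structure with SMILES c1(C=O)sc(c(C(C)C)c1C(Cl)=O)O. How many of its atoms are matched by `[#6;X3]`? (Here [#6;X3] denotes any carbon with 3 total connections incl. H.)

6

The query [#6;X3] means: any carbon (aromatic or not) with three total connections.
Check the 14 heavy atoms by environment: 1× s (aromatic, X2) → no; 4× c (aromatic, X3) → match; 1× O (X2) → no; 3× C (X4) → no; 2× C (X3) → match; 2× O (X1) → no; 1× Cl (X1) → no.
Summing the matching environments: 4 + 2 = 6 matching atoms.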